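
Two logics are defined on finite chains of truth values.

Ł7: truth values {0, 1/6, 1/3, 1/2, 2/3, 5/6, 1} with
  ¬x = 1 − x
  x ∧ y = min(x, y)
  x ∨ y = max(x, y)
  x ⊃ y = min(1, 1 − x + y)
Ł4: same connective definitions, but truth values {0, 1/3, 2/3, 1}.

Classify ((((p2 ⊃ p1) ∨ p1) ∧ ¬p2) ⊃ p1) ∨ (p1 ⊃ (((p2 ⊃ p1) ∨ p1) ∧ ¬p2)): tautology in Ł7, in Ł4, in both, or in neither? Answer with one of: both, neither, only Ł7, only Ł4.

both

In Ł7: every assignment gives 1 — tautology.
In Ł4: every assignment gives 1 — tautology.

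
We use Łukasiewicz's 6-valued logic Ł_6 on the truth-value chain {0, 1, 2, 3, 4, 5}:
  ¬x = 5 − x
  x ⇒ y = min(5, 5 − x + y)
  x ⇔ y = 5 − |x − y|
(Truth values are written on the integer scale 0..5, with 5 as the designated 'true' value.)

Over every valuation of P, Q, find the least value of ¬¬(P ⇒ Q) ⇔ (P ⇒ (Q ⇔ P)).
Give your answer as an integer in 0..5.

Take P = 2, Q = 0:
P ⇒ Q = 2 ⇒ 0 = 3
¬(P ⇒ Q) = ¬3 = 2
¬¬(P ⇒ Q) = ¬2 = 3
Q ⇔ P = 0 ⇔ 2 = 3
P ⇒ (Q ⇔ P) = 2 ⇒ 3 = 5
¬¬(P ⇒ Q) ⇔ (P ⇒ (Q ⇔ P)) = 3 ⇔ 5 = 3
No assignment yields a value below 3, so this is the minimum.

3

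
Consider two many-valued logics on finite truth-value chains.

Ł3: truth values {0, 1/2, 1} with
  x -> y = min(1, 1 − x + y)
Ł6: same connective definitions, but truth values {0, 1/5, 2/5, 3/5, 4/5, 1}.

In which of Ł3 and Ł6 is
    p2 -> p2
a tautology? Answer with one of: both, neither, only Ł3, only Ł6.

In Ł3: every assignment gives 1 — tautology.
In Ł6: every assignment gives 1 — tautology.

both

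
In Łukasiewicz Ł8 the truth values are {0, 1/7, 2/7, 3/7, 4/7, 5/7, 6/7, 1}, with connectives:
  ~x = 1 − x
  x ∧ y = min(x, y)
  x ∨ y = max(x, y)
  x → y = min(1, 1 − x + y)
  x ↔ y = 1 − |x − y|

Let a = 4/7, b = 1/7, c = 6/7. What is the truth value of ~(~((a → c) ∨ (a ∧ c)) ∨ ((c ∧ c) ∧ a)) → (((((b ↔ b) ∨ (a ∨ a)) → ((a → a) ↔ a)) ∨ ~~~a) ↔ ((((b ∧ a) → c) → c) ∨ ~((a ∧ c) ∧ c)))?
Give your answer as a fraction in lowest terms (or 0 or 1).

1

a → c = 4/7 → 6/7 = 1
a ∧ c = 4/7 ∧ 6/7 = 4/7
(a → c) ∨ (a ∧ c) = 1 ∨ 4/7 = 1
~((a → c) ∨ (a ∧ c)) = ~1 = 0
c ∧ c = 6/7 ∧ 6/7 = 6/7
(c ∧ c) ∧ a = 6/7 ∧ 4/7 = 4/7
~((a → c) ∨ (a ∧ c)) ∨ ((c ∧ c) ∧ a) = 0 ∨ 4/7 = 4/7
~(~((a → c) ∨ (a ∧ c)) ∨ ((c ∧ c) ∧ a)) = ~4/7 = 3/7
b ↔ b = 1/7 ↔ 1/7 = 1
a ∨ a = 4/7 ∨ 4/7 = 4/7
(b ↔ b) ∨ (a ∨ a) = 1 ∨ 4/7 = 1
a → a = 4/7 → 4/7 = 1
(a → a) ↔ a = 1 ↔ 4/7 = 4/7
((b ↔ b) ∨ (a ∨ a)) → ((a → a) ↔ a) = 1 → 4/7 = 4/7
~a = ~4/7 = 3/7
~~a = ~3/7 = 4/7
~~~a = ~4/7 = 3/7
(((b ↔ b) ∨ (a ∨ a)) → ((a → a) ↔ a)) ∨ ~~~a = 4/7 ∨ 3/7 = 4/7
b ∧ a = 1/7 ∧ 4/7 = 1/7
(b ∧ a) → c = 1/7 → 6/7 = 1
((b ∧ a) → c) → c = 1 → 6/7 = 6/7
a ∧ c = 4/7 ∧ 6/7 = 4/7
(a ∧ c) ∧ c = 4/7 ∧ 6/7 = 4/7
~((a ∧ c) ∧ c) = ~4/7 = 3/7
(((b ∧ a) → c) → c) ∨ ~((a ∧ c) ∧ c) = 6/7 ∨ 3/7 = 6/7
((((b ↔ b) ∨ (a ∨ a)) → ((a → a) ↔ a)) ∨ ~~~a) ↔ ((((b ∧ a) → c) → c) ∨ ~((a ∧ c) ∧ c)) = 4/7 ↔ 6/7 = 5/7
~(~((a → c) ∨ (a ∧ c)) ∨ ((c ∧ c) ∧ a)) → (((((b ↔ b) ∨ (a ∨ a)) → ((a → a) ↔ a)) ∨ ~~~a) ↔ ((((b ∧ a) → c) → c) ∨ ~((a ∧ c) ∧ c))) = 3/7 → 5/7 = 1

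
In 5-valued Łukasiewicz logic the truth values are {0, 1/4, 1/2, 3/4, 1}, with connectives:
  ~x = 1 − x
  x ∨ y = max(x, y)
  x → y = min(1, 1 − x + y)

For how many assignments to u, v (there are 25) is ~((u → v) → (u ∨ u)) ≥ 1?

value 1: 5 assignments (counts)
value 3/4: 4 assignments
value 1/2: 4 assignments
value 1/4: 3 assignments
value 0: 9 assignments
So 5 of the 25 assignments meet the threshold.

5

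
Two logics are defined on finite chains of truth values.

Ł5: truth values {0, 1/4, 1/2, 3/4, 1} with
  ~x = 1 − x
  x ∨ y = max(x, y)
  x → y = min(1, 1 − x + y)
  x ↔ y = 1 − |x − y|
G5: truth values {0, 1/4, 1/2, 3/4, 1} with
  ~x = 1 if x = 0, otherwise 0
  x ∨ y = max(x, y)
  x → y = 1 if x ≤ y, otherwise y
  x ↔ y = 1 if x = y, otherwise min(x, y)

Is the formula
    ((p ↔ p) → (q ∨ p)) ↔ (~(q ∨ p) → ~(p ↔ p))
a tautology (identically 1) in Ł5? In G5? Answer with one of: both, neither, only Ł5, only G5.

In Ł5: every assignment gives 1 — tautology.
In G5: at p = 0, q = 1/4 the value is 1/4 — not a tautology.

only Ł5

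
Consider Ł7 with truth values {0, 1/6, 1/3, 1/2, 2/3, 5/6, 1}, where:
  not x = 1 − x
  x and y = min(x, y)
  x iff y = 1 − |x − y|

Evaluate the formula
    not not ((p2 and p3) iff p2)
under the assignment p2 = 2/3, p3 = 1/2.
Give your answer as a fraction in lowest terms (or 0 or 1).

5/6

p2 and p3 = 2/3 and 1/2 = 1/2
(p2 and p3) iff p2 = 1/2 iff 2/3 = 5/6
not ((p2 and p3) iff p2) = not 5/6 = 1/6
not not ((p2 and p3) iff p2) = not 1/6 = 5/6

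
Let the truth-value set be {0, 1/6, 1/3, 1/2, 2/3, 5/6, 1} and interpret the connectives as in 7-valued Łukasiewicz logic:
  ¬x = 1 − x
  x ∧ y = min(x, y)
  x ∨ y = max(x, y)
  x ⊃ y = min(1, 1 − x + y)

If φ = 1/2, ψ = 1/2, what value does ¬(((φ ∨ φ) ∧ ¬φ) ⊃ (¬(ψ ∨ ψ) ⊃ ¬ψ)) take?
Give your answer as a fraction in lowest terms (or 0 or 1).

φ ∨ φ = 1/2 ∨ 1/2 = 1/2
¬φ = ¬1/2 = 1/2
(φ ∨ φ) ∧ ¬φ = 1/2 ∧ 1/2 = 1/2
ψ ∨ ψ = 1/2 ∨ 1/2 = 1/2
¬(ψ ∨ ψ) = ¬1/2 = 1/2
¬ψ = ¬1/2 = 1/2
¬(ψ ∨ ψ) ⊃ ¬ψ = 1/2 ⊃ 1/2 = 1
((φ ∨ φ) ∧ ¬φ) ⊃ (¬(ψ ∨ ψ) ⊃ ¬ψ) = 1/2 ⊃ 1 = 1
¬(((φ ∨ φ) ∧ ¬φ) ⊃ (¬(ψ ∨ ψ) ⊃ ¬ψ)) = ¬1 = 0

0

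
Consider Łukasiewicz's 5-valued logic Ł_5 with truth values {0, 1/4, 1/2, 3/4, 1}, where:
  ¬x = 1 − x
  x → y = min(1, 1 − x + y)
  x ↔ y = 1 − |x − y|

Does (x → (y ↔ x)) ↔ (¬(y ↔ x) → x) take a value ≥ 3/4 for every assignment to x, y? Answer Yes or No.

Counterexample: take x = 0, y = 1/2.
y ↔ x = 1/2 ↔ 0 = 1/2
x → (y ↔ x) = 0 → 1/2 = 1
y ↔ x = 1/2 ↔ 0 = 1/2
¬(y ↔ x) = ¬1/2 = 1/2
¬(y ↔ x) → x = 1/2 → 0 = 1/2
(x → (y ↔ x)) ↔ (¬(y ↔ x) → x) = 1 ↔ 1/2 = 1/2
This gives 1/2, which is below 3/4.

No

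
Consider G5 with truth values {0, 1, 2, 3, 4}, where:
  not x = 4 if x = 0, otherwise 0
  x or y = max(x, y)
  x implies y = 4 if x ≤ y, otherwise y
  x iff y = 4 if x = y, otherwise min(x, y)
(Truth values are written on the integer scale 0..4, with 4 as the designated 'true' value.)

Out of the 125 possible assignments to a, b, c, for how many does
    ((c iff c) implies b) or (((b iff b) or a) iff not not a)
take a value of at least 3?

value 4: 105 assignments (counts)
value 3: 5 assignments (counts)
value 2: 5 assignments
value 1: 5 assignments
value 0: 5 assignments
So 110 of the 125 assignments meet the threshold.

110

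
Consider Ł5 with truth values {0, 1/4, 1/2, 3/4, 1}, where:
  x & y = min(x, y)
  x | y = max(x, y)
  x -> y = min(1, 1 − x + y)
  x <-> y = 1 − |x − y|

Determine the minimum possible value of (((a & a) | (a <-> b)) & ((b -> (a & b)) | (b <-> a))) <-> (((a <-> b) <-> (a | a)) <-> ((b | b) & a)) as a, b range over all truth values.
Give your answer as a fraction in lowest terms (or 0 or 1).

1/2

Take a = 1/2, b = 0:
a & a = 1/2 & 1/2 = 1/2
a <-> b = 1/2 <-> 0 = 1/2
(a & a) | (a <-> b) = 1/2 | 1/2 = 1/2
a & b = 1/2 & 0 = 0
b -> (a & b) = 0 -> 0 = 1
b <-> a = 0 <-> 1/2 = 1/2
(b -> (a & b)) | (b <-> a) = 1 | 1/2 = 1
((a & a) | (a <-> b)) & ((b -> (a & b)) | (b <-> a)) = 1/2 & 1 = 1/2
a <-> b = 1/2 <-> 0 = 1/2
a | a = 1/2 | 1/2 = 1/2
(a <-> b) <-> (a | a) = 1/2 <-> 1/2 = 1
b | b = 0 | 0 = 0
(b | b) & a = 0 & 1/2 = 0
((a <-> b) <-> (a | a)) <-> ((b | b) & a) = 1 <-> 0 = 0
(((a & a) | (a <-> b)) & ((b -> (a & b)) | (b <-> a))) <-> (((a <-> b) <-> (a | a)) <-> ((b | b) & a)) = 1/2 <-> 0 = 1/2
No assignment yields a value below 1/2, so this is the minimum.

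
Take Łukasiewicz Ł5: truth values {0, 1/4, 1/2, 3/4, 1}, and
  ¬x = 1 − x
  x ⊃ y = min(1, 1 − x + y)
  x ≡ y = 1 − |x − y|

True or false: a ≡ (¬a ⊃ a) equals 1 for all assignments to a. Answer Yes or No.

Counterexample: take a = 1/4.
¬a = ¬1/4 = 3/4
¬a ⊃ a = 3/4 ⊃ 1/4 = 1/2
a ≡ (¬a ⊃ a) = 1/4 ≡ 1/2 = 3/4
This gives 3/4 ≠ 1.

No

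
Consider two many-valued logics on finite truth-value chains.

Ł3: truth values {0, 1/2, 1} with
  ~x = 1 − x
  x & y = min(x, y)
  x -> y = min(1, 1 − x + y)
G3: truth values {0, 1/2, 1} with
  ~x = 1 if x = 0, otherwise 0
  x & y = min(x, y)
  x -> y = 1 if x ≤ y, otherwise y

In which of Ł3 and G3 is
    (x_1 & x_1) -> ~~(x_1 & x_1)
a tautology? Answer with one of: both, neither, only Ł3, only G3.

both

In Ł3: every assignment gives 1 — tautology.
In G3: every assignment gives 1 — tautology.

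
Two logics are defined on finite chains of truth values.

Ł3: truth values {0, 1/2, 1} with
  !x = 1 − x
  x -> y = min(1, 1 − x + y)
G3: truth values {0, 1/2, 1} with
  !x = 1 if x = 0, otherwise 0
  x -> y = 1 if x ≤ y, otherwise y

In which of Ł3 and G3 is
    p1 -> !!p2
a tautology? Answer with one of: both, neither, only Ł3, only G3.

In Ł3: at p1 = 1/2, p2 = 0 the value is 1/2 — not a tautology.
In G3: at p1 = 1/2, p2 = 0 the value is 0 — not a tautology.

neither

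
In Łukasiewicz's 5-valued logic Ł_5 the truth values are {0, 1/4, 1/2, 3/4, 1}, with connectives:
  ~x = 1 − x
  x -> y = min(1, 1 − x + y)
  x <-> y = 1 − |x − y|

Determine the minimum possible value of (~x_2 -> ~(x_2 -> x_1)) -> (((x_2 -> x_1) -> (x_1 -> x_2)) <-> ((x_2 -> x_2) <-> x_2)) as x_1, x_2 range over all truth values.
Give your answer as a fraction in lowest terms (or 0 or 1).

Take x_1 = 0, x_2 = 1/2:
~x_2 = ~1/2 = 1/2
x_2 -> x_1 = 1/2 -> 0 = 1/2
~(x_2 -> x_1) = ~1/2 = 1/2
~x_2 -> ~(x_2 -> x_1) = 1/2 -> 1/2 = 1
x_2 -> x_1 = 1/2 -> 0 = 1/2
x_1 -> x_2 = 0 -> 1/2 = 1
(x_2 -> x_1) -> (x_1 -> x_2) = 1/2 -> 1 = 1
x_2 -> x_2 = 1/2 -> 1/2 = 1
(x_2 -> x_2) <-> x_2 = 1 <-> 1/2 = 1/2
((x_2 -> x_1) -> (x_1 -> x_2)) <-> ((x_2 -> x_2) <-> x_2) = 1 <-> 1/2 = 1/2
(~x_2 -> ~(x_2 -> x_1)) -> (((x_2 -> x_1) -> (x_1 -> x_2)) <-> ((x_2 -> x_2) <-> x_2)) = 1 -> 1/2 = 1/2
No assignment yields a value below 1/2, so this is the minimum.

1/2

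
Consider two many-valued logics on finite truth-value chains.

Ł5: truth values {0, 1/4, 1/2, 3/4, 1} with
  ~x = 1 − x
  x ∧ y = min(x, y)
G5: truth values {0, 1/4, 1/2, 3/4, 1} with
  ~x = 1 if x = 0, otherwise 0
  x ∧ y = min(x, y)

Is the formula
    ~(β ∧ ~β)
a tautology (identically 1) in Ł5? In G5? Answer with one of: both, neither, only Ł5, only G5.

In Ł5: at β = 1/4 the value is 3/4 — not a tautology.
In G5: every assignment gives 1 — tautology.

only G5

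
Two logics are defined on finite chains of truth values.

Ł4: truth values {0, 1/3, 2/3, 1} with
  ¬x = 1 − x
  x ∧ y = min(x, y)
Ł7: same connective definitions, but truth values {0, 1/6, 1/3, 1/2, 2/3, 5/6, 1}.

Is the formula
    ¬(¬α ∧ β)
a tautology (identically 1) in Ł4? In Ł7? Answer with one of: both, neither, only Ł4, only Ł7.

neither

In Ł4: at α = 0, β = 1/3 the value is 2/3 — not a tautology.
In Ł7: at α = 0, β = 1/6 the value is 5/6 — not a tautology.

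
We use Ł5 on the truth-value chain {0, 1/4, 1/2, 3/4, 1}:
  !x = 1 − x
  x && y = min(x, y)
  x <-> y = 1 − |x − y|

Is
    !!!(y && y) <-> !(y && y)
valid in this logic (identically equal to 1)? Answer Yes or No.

Yes

y = 0 ↦ 1
y = 1/4 ↦ 1
y = 1/2 ↦ 1
y = 3/4 ↦ 1
y = 1 ↦ 1
Every assignment gives a value ≥ 1.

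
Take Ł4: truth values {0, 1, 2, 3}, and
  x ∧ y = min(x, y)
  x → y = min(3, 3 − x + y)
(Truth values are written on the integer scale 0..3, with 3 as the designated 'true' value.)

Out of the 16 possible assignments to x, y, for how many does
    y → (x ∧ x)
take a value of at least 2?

13

x = 0, y = 0 ↦ 3  ≥
x = 0, y = 1 ↦ 2  ≥
x = 0, y = 2 ↦ 1  <
x = 0, y = 3 ↦ 0  <
x = 1, y = 0 ↦ 3  ≥
x = 1, y = 1 ↦ 3  ≥
x = 1, y = 2 ↦ 2  ≥
x = 1, y = 3 ↦ 1  <
x = 2, y = 0 ↦ 3  ≥
x = 2, y = 1 ↦ 3  ≥
x = 2, y = 2 ↦ 3  ≥
x = 2, y = 3 ↦ 2  ≥
x = 3, y = 0 ↦ 3  ≥
x = 3, y = 1 ↦ 3  ≥
x = 3, y = 2 ↦ 3  ≥
x = 3, y = 3 ↦ 3  ≥
So 13 of the 16 assignments meet the threshold.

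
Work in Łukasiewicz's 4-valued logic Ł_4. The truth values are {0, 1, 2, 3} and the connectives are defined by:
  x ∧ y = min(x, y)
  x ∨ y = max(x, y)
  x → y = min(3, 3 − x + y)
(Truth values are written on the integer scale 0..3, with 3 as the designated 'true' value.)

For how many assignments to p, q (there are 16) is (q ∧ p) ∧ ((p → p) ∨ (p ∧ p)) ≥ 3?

p = 0, q = 0 ↦ 0  <
p = 0, q = 1 ↦ 0  <
p = 0, q = 2 ↦ 0  <
p = 0, q = 3 ↦ 0  <
p = 1, q = 0 ↦ 0  <
p = 1, q = 1 ↦ 1  <
p = 1, q = 2 ↦ 1  <
p = 1, q = 3 ↦ 1  <
p = 2, q = 0 ↦ 0  <
p = 2, q = 1 ↦ 1  <
p = 2, q = 2 ↦ 2  <
p = 2, q = 3 ↦ 2  <
p = 3, q = 0 ↦ 0  <
p = 3, q = 1 ↦ 1  <
p = 3, q = 2 ↦ 2  <
p = 3, q = 3 ↦ 3  ≥
So 1 of the 16 assignments meets the threshold.

1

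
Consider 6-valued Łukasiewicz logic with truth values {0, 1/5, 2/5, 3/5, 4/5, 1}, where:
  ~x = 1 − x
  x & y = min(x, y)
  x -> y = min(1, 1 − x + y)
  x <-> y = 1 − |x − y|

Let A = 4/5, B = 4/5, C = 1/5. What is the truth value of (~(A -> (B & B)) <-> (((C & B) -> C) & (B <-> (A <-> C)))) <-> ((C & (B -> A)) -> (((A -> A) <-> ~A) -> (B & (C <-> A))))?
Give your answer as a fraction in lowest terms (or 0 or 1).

2/5

B & B = 4/5 & 4/5 = 4/5
A -> (B & B) = 4/5 -> 4/5 = 1
~(A -> (B & B)) = ~1 = 0
C & B = 1/5 & 4/5 = 1/5
(C & B) -> C = 1/5 -> 1/5 = 1
A <-> C = 4/5 <-> 1/5 = 2/5
B <-> (A <-> C) = 4/5 <-> 2/5 = 3/5
((C & B) -> C) & (B <-> (A <-> C)) = 1 & 3/5 = 3/5
~(A -> (B & B)) <-> (((C & B) -> C) & (B <-> (A <-> C))) = 0 <-> 3/5 = 2/5
B -> A = 4/5 -> 4/5 = 1
C & (B -> A) = 1/5 & 1 = 1/5
A -> A = 4/5 -> 4/5 = 1
~A = ~4/5 = 1/5
(A -> A) <-> ~A = 1 <-> 1/5 = 1/5
C <-> A = 1/5 <-> 4/5 = 2/5
B & (C <-> A) = 4/5 & 2/5 = 2/5
((A -> A) <-> ~A) -> (B & (C <-> A)) = 1/5 -> 2/5 = 1
(C & (B -> A)) -> (((A -> A) <-> ~A) -> (B & (C <-> A))) = 1/5 -> 1 = 1
(~(A -> (B & B)) <-> (((C & B) -> C) & (B <-> (A <-> C)))) <-> ((C & (B -> A)) -> (((A -> A) <-> ~A) -> (B & (C <-> A)))) = 2/5 <-> 1 = 2/5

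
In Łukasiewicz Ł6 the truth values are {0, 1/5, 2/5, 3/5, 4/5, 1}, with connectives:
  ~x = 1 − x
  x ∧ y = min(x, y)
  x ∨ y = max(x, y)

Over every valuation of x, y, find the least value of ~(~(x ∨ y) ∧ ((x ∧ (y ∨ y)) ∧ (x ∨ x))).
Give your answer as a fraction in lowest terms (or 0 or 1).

3/5

Take x = 2/5, y = 2/5:
x ∨ y = 2/5 ∨ 2/5 = 2/5
~(x ∨ y) = ~2/5 = 3/5
y ∨ y = 2/5 ∨ 2/5 = 2/5
x ∧ (y ∨ y) = 2/5 ∧ 2/5 = 2/5
x ∨ x = 2/5 ∨ 2/5 = 2/5
(x ∧ (y ∨ y)) ∧ (x ∨ x) = 2/5 ∧ 2/5 = 2/5
~(x ∨ y) ∧ ((x ∧ (y ∨ y)) ∧ (x ∨ x)) = 3/5 ∧ 2/5 = 2/5
~(~(x ∨ y) ∧ ((x ∧ (y ∨ y)) ∧ (x ∨ x))) = ~2/5 = 3/5
No assignment yields a value below 3/5, so this is the minimum.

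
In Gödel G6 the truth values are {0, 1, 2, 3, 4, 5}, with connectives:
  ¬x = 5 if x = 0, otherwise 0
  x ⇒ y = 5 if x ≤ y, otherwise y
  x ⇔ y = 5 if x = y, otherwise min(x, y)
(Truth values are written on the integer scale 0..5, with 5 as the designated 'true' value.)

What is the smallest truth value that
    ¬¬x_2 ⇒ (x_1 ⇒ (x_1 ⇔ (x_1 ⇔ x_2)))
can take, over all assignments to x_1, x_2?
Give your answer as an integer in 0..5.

1

Take x_1 = 2, x_2 = 1:
¬x_2 = ¬1 = 0
¬¬x_2 = ¬0 = 5
x_1 ⇔ x_2 = 2 ⇔ 1 = 1
x_1 ⇔ (x_1 ⇔ x_2) = 2 ⇔ 1 = 1
x_1 ⇒ (x_1 ⇔ (x_1 ⇔ x_2)) = 2 ⇒ 1 = 1
¬¬x_2 ⇒ (x_1 ⇒ (x_1 ⇔ (x_1 ⇔ x_2))) = 5 ⇒ 1 = 1
No assignment yields a value below 1, so this is the minimum.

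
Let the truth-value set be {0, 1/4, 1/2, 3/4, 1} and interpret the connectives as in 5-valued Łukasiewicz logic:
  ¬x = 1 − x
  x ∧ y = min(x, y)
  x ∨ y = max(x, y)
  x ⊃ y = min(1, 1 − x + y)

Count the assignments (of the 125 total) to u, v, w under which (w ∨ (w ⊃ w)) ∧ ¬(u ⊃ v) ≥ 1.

5

value 1: 5 assignments (counts)
value 3/4: 10 assignments
value 1/2: 15 assignments
value 1/4: 20 assignments
value 0: 75 assignments
So 5 of the 125 assignments meet the threshold.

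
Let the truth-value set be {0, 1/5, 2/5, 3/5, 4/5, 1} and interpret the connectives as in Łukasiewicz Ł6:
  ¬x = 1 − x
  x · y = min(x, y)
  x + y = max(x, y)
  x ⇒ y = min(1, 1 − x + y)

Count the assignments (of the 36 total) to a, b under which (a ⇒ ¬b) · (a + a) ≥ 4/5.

value 1: 1 assignment (counts)
value 4/5: 4 assignments (counts)
value 3/5: 7 assignments
value 2/5: 9 assignments
value 1/5: 8 assignments
value 0: 7 assignments
So 5 of the 36 assignments meet the threshold.

5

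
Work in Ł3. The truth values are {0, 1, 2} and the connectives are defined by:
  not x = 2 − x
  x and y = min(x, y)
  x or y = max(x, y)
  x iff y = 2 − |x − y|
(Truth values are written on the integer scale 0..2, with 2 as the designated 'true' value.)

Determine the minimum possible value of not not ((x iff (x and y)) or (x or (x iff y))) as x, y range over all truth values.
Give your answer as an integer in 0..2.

1

Take x = 1, y = 0:
x and y = 1 and 0 = 0
x iff (x and y) = 1 iff 0 = 1
x iff y = 1 iff 0 = 1
x or (x iff y) = 1 or 1 = 1
(x iff (x and y)) or (x or (x iff y)) = 1 or 1 = 1
not ((x iff (x and y)) or (x or (x iff y))) = not 1 = 1
not not ((x iff (x and y)) or (x or (x iff y))) = not 1 = 1
No assignment yields a value below 1, so this is the minimum.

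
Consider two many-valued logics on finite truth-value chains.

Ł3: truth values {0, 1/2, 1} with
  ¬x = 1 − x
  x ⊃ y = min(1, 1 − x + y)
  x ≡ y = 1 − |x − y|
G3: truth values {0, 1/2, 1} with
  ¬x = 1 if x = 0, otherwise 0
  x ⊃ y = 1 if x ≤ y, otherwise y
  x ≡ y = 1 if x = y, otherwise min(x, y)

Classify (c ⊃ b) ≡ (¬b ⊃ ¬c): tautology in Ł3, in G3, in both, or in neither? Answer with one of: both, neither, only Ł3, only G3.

only Ł3

In Ł3: every assignment gives 1 — tautology.
In G3: at b = 1/2, c = 1 the value is 1/2 — not a tautology.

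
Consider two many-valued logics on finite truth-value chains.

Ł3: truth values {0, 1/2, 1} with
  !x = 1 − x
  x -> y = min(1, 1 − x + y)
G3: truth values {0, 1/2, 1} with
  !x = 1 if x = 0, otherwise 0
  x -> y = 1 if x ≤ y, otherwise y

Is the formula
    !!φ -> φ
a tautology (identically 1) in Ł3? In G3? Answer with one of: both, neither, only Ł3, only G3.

In Ł3: every assignment gives 1 — tautology.
In G3: at φ = 1/2 the value is 1/2 — not a tautology.

only Ł3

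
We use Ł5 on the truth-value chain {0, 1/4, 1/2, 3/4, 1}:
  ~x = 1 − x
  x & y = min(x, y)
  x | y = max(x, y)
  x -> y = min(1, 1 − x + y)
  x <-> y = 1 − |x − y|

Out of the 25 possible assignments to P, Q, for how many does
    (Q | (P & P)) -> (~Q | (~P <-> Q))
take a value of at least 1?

value 1: 17 assignments (counts)
value 3/4: 3 assignments
value 1/2: 2 assignments
value 1/4: 2 assignments
value 0: 1 assignment
So 17 of the 25 assignments meet the threshold.

17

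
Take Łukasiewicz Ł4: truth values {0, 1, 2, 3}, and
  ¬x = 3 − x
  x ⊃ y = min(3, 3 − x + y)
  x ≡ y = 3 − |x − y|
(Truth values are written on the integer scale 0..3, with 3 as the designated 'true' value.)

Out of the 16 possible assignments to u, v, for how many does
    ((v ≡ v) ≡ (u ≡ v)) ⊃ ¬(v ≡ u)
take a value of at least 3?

u = 0, v = 0 ↦ 0  <
u = 0, v = 1 ↦ 2  <
u = 0, v = 2 ↦ 3  ≥
u = 0, v = 3 ↦ 3  ≥
u = 1, v = 0 ↦ 2  <
u = 1, v = 1 ↦ 0  <
u = 1, v = 2 ↦ 2  <
u = 1, v = 3 ↦ 3  ≥
u = 2, v = 0 ↦ 3  ≥
u = 2, v = 1 ↦ 2  <
u = 2, v = 2 ↦ 0  <
u = 2, v = 3 ↦ 2  <
u = 3, v = 0 ↦ 3  ≥
u = 3, v = 1 ↦ 3  ≥
u = 3, v = 2 ↦ 2  <
u = 3, v = 3 ↦ 0  <
So 6 of the 16 assignments meet the threshold.

6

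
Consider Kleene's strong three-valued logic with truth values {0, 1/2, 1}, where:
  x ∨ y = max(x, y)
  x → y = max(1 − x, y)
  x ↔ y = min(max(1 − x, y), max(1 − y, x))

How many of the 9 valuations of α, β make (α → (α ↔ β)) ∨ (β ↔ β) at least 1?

α = 0, β = 0 ↦ 1  ≥
α = 0, β = 1/2 ↦ 1  ≥
α = 0, β = 1 ↦ 1  ≥
α = 1/2, β = 0 ↦ 1  ≥
α = 1/2, β = 1/2 ↦ 1/2  <
α = 1/2, β = 1 ↦ 1  ≥
α = 1, β = 0 ↦ 1  ≥
α = 1, β = 1/2 ↦ 1/2  <
α = 1, β = 1 ↦ 1  ≥
So 7 of the 9 assignments meet the threshold.

7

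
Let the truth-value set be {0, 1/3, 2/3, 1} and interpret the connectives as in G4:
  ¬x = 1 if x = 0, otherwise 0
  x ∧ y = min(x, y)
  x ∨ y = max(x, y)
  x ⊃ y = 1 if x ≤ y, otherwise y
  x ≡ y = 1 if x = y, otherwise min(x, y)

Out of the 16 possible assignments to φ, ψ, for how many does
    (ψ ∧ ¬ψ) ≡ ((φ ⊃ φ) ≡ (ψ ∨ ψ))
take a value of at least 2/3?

φ = 0, ψ = 0 ↦ 1  ≥
φ = 0, ψ = 1/3 ↦ 0  <
φ = 0, ψ = 2/3 ↦ 0  <
φ = 0, ψ = 1 ↦ 0  <
φ = 1/3, ψ = 0 ↦ 1  ≥
φ = 1/3, ψ = 1/3 ↦ 0  <
φ = 1/3, ψ = 2/3 ↦ 0  <
φ = 1/3, ψ = 1 ↦ 0  <
φ = 2/3, ψ = 0 ↦ 1  ≥
φ = 2/3, ψ = 1/3 ↦ 0  <
φ = 2/3, ψ = 2/3 ↦ 0  <
φ = 2/3, ψ = 1 ↦ 0  <
φ = 1, ψ = 0 ↦ 1  ≥
φ = 1, ψ = 1/3 ↦ 0  <
φ = 1, ψ = 2/3 ↦ 0  <
φ = 1, ψ = 1 ↦ 0  <
So 4 of the 16 assignments meet the threshold.

4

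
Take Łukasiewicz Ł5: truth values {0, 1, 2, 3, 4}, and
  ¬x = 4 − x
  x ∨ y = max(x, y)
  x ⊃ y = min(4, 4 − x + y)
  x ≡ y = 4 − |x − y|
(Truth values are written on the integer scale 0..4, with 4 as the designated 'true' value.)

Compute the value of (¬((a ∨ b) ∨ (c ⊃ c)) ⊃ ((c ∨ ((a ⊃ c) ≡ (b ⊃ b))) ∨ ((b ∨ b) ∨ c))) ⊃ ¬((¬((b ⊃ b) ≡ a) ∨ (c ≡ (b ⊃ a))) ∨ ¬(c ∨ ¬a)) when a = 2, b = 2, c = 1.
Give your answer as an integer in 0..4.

2

a ∨ b = 2 ∨ 2 = 2
c ⊃ c = 1 ⊃ 1 = 4
(a ∨ b) ∨ (c ⊃ c) = 2 ∨ 4 = 4
¬((a ∨ b) ∨ (c ⊃ c)) = ¬4 = 0
a ⊃ c = 2 ⊃ 1 = 3
b ⊃ b = 2 ⊃ 2 = 4
(a ⊃ c) ≡ (b ⊃ b) = 3 ≡ 4 = 3
c ∨ ((a ⊃ c) ≡ (b ⊃ b)) = 1 ∨ 3 = 3
b ∨ b = 2 ∨ 2 = 2
(b ∨ b) ∨ c = 2 ∨ 1 = 2
(c ∨ ((a ⊃ c) ≡ (b ⊃ b))) ∨ ((b ∨ b) ∨ c) = 3 ∨ 2 = 3
¬((a ∨ b) ∨ (c ⊃ c)) ⊃ ((c ∨ ((a ⊃ c) ≡ (b ⊃ b))) ∨ ((b ∨ b) ∨ c)) = 0 ⊃ 3 = 4
b ⊃ b = 2 ⊃ 2 = 4
(b ⊃ b) ≡ a = 4 ≡ 2 = 2
¬((b ⊃ b) ≡ a) = ¬2 = 2
b ⊃ a = 2 ⊃ 2 = 4
c ≡ (b ⊃ a) = 1 ≡ 4 = 1
¬((b ⊃ b) ≡ a) ∨ (c ≡ (b ⊃ a)) = 2 ∨ 1 = 2
¬a = ¬2 = 2
c ∨ ¬a = 1 ∨ 2 = 2
¬(c ∨ ¬a) = ¬2 = 2
(¬((b ⊃ b) ≡ a) ∨ (c ≡ (b ⊃ a))) ∨ ¬(c ∨ ¬a) = 2 ∨ 2 = 2
¬((¬((b ⊃ b) ≡ a) ∨ (c ≡ (b ⊃ a))) ∨ ¬(c ∨ ¬a)) = ¬2 = 2
(¬((a ∨ b) ∨ (c ⊃ c)) ⊃ ((c ∨ ((a ⊃ c) ≡ (b ⊃ b))) ∨ ((b ∨ b) ∨ c))) ⊃ ¬((¬((b ⊃ b) ≡ a) ∨ (c ≡ (b ⊃ a))) ∨ ¬(c ∨ ¬a)) = 4 ⊃ 2 = 2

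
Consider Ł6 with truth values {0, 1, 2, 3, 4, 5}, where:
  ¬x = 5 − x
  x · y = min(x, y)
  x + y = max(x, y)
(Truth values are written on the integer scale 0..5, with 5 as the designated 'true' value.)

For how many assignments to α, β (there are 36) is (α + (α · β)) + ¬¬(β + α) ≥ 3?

27

value 5: 11 assignments (counts)
value 4: 9 assignments (counts)
value 3: 7 assignments (counts)
value 2: 5 assignments
value 1: 3 assignments
value 0: 1 assignment
So 27 of the 36 assignments meet the threshold.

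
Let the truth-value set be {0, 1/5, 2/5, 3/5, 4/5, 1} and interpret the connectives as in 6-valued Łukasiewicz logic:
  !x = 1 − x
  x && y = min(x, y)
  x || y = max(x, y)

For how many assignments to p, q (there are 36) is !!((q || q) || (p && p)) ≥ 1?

value 1: 11 assignments (counts)
value 4/5: 9 assignments
value 3/5: 7 assignments
value 2/5: 5 assignments
value 1/5: 3 assignments
value 0: 1 assignment
So 11 of the 36 assignments meet the threshold.

11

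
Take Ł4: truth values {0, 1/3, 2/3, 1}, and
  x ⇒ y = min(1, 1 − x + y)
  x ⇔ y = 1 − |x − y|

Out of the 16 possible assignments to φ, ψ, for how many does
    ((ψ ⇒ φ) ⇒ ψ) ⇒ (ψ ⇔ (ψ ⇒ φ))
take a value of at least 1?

12

φ = 0, ψ = 0 ↦ 1  ≥
φ = 0, ψ = 1/3 ↦ 1  ≥
φ = 0, ψ = 2/3 ↦ 2/3  <
φ = 0, ψ = 1 ↦ 0  <
φ = 1/3, ψ = 0 ↦ 1  ≥
φ = 1/3, ψ = 1/3 ↦ 1  ≥
φ = 1/3, ψ = 2/3 ↦ 1  ≥
φ = 1/3, ψ = 1 ↦ 1/3  <
φ = 2/3, ψ = 0 ↦ 1  ≥
φ = 2/3, ψ = 1/3 ↦ 1  ≥
φ = 2/3, ψ = 2/3 ↦ 1  ≥
φ = 2/3, ψ = 1 ↦ 2/3  <
φ = 1, ψ = 0 ↦ 1  ≥
φ = 1, ψ = 1/3 ↦ 1  ≥
φ = 1, ψ = 2/3 ↦ 1  ≥
φ = 1, ψ = 1 ↦ 1  ≥
So 12 of the 16 assignments meet the threshold.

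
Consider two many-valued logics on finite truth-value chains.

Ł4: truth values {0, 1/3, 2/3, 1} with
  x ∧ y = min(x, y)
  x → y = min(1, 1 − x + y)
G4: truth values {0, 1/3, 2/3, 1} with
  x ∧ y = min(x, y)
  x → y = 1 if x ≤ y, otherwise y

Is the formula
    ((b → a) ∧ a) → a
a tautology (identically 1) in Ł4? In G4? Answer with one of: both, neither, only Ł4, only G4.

both

In Ł4: every assignment gives 1 — tautology.
In G4: every assignment gives 1 — tautology.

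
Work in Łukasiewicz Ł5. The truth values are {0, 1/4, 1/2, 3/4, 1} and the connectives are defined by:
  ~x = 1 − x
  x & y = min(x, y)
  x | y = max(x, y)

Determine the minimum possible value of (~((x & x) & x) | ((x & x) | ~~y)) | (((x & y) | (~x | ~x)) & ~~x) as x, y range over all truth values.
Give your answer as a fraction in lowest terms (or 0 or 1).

Take x = 1/2, y = 0:
x & x = 1/2 & 1/2 = 1/2
(x & x) & x = 1/2 & 1/2 = 1/2
~((x & x) & x) = ~1/2 = 1/2
x & x = 1/2 & 1/2 = 1/2
~y = ~0 = 1
~~y = ~1 = 0
(x & x) | ~~y = 1/2 | 0 = 1/2
~((x & x) & x) | ((x & x) | ~~y) = 1/2 | 1/2 = 1/2
x & y = 1/2 & 0 = 0
~x = ~1/2 = 1/2
~x = ~1/2 = 1/2
~x | ~x = 1/2 | 1/2 = 1/2
(x & y) | (~x | ~x) = 0 | 1/2 = 1/2
~x = ~1/2 = 1/2
~~x = ~1/2 = 1/2
((x & y) | (~x | ~x)) & ~~x = 1/2 & 1/2 = 1/2
(~((x & x) & x) | ((x & x) | ~~y)) | (((x & y) | (~x | ~x)) & ~~x) = 1/2 | 1/2 = 1/2
No assignment yields a value below 1/2, so this is the minimum.

1/2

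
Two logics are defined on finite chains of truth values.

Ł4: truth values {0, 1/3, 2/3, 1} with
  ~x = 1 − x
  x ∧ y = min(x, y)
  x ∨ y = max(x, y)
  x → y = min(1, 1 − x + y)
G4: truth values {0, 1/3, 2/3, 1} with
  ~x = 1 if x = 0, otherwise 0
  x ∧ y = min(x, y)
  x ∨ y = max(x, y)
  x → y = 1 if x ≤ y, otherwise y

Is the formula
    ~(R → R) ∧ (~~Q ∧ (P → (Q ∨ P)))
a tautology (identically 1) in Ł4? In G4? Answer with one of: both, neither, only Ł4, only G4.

neither

In Ł4: at P = 0, Q = 0, R = 0 the value is 0 — not a tautology.
In G4: at P = 0, Q = 0, R = 0 the value is 0 — not a tautology.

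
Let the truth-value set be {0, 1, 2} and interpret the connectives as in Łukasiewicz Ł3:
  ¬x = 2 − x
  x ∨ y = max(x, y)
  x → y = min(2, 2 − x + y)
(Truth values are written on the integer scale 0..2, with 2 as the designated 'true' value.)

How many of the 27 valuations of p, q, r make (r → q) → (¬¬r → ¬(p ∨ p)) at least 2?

22

value 2: 22 assignments (counts)
value 1: 4 assignments
value 0: 1 assignment
So 22 of the 27 assignments meet the threshold.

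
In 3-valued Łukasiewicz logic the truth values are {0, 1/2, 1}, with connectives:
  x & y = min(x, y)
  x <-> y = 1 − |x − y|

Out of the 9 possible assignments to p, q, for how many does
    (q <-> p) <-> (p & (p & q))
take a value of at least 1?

5

p = 0, q = 0 ↦ 0  <
p = 0, q = 1/2 ↦ 1/2  <
p = 0, q = 1 ↦ 1  ≥
p = 1/2, q = 0 ↦ 1/2  <
p = 1/2, q = 1/2 ↦ 1/2  <
p = 1/2, q = 1 ↦ 1  ≥
p = 1, q = 0 ↦ 1  ≥
p = 1, q = 1/2 ↦ 1  ≥
p = 1, q = 1 ↦ 1  ≥
So 5 of the 9 assignments meet the threshold.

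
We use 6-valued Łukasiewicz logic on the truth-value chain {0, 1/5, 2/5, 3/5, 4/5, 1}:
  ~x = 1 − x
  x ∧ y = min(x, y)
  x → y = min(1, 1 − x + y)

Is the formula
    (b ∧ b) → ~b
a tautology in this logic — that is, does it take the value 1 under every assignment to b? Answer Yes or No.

No

Counterexample: take b = 3/5.
b ∧ b = 3/5 ∧ 3/5 = 3/5
~b = ~3/5 = 2/5
(b ∧ b) → ~b = 3/5 → 2/5 = 4/5
This gives 4/5 ≠ 1.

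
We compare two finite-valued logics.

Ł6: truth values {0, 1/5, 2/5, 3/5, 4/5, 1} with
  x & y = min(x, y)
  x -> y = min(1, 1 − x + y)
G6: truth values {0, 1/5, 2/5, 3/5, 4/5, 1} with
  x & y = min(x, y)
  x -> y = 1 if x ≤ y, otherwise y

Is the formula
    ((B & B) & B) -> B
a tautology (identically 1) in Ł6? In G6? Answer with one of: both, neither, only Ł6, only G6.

In Ł6: every assignment gives 1 — tautology.
In G6: every assignment gives 1 — tautology.

both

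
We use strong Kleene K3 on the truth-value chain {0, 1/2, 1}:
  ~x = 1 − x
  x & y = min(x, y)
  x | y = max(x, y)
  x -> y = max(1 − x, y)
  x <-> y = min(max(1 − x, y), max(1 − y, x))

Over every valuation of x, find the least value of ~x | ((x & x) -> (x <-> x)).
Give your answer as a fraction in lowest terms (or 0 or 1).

Take x = 1/2:
~x = ~1/2 = 1/2
x & x = 1/2 & 1/2 = 1/2
x <-> x = 1/2 <-> 1/2 = 1/2
(x & x) -> (x <-> x) = 1/2 -> 1/2 = 1/2
~x | ((x & x) -> (x <-> x)) = 1/2 | 1/2 = 1/2
No assignment yields a value below 1/2, so this is the minimum.

1/2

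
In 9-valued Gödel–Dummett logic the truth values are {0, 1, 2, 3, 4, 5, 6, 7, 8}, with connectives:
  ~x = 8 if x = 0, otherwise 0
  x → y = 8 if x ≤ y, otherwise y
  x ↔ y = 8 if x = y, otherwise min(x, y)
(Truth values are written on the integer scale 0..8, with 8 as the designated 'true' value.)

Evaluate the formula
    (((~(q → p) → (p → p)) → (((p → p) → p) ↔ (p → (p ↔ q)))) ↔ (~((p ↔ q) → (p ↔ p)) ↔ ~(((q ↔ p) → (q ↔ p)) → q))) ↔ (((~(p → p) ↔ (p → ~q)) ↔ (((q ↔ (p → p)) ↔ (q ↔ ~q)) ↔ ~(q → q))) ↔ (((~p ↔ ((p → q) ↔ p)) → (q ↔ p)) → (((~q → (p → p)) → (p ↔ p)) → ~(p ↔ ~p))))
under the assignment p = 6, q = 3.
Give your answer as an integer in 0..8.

3

q → p = 3 → 6 = 8
~(q → p) = ~8 = 0
p → p = 6 → 6 = 8
~(q → p) → (p → p) = 0 → 8 = 8
p → p = 6 → 6 = 8
(p → p) → p = 8 → 6 = 6
p ↔ q = 6 ↔ 3 = 3
p → (p ↔ q) = 6 → 3 = 3
((p → p) → p) ↔ (p → (p ↔ q)) = 6 ↔ 3 = 3
(~(q → p) → (p → p)) → (((p → p) → p) ↔ (p → (p ↔ q))) = 8 → 3 = 3
p ↔ q = 6 ↔ 3 = 3
p ↔ p = 6 ↔ 6 = 8
(p ↔ q) → (p ↔ p) = 3 → 8 = 8
~((p ↔ q) → (p ↔ p)) = ~8 = 0
q ↔ p = 3 ↔ 6 = 3
q ↔ p = 3 ↔ 6 = 3
(q ↔ p) → (q ↔ p) = 3 → 3 = 8
((q ↔ p) → (q ↔ p)) → q = 8 → 3 = 3
~(((q ↔ p) → (q ↔ p)) → q) = ~3 = 0
~((p ↔ q) → (p ↔ p)) ↔ ~(((q ↔ p) → (q ↔ p)) → q) = 0 ↔ 0 = 8
((~(q → p) → (p → p)) → (((p → p) → p) ↔ (p → (p ↔ q)))) ↔ (~((p ↔ q) → (p ↔ p)) ↔ ~(((q ↔ p) → (q ↔ p)) → q)) = 3 ↔ 8 = 3
p → p = 6 → 6 = 8
~(p → p) = ~8 = 0
~q = ~3 = 0
p → ~q = 6 → 0 = 0
~(p → p) ↔ (p → ~q) = 0 ↔ 0 = 8
p → p = 6 → 6 = 8
q ↔ (p → p) = 3 ↔ 8 = 3
~q = ~3 = 0
q ↔ ~q = 3 ↔ 0 = 0
(q ↔ (p → p)) ↔ (q ↔ ~q) = 3 ↔ 0 = 0
q → q = 3 → 3 = 8
~(q → q) = ~8 = 0
((q ↔ (p → p)) ↔ (q ↔ ~q)) ↔ ~(q → q) = 0 ↔ 0 = 8
(~(p → p) ↔ (p → ~q)) ↔ (((q ↔ (p → p)) ↔ (q ↔ ~q)) ↔ ~(q → q)) = 8 ↔ 8 = 8
~p = ~6 = 0
p → q = 6 → 3 = 3
(p → q) ↔ p = 3 ↔ 6 = 3
~p ↔ ((p → q) ↔ p) = 0 ↔ 3 = 0
q ↔ p = 3 ↔ 6 = 3
(~p ↔ ((p → q) ↔ p)) → (q ↔ p) = 0 → 3 = 8
~q = ~3 = 0
p → p = 6 → 6 = 8
~q → (p → p) = 0 → 8 = 8
p ↔ p = 6 ↔ 6 = 8
(~q → (p → p)) → (p ↔ p) = 8 → 8 = 8
~p = ~6 = 0
p ↔ ~p = 6 ↔ 0 = 0
~(p ↔ ~p) = ~0 = 8
((~q → (p → p)) → (p ↔ p)) → ~(p ↔ ~p) = 8 → 8 = 8
((~p ↔ ((p → q) ↔ p)) → (q ↔ p)) → (((~q → (p → p)) → (p ↔ p)) → ~(p ↔ ~p)) = 8 → 8 = 8
((~(p → p) ↔ (p → ~q)) ↔ (((q ↔ (p → p)) ↔ (q ↔ ~q)) ↔ ~(q → q))) ↔ (((~p ↔ ((p → q) ↔ p)) → (q ↔ p)) → (((~q → (p → p)) → (p ↔ p)) → ~(p ↔ ~p))) = 8 ↔ 8 = 8
(((~(q → p) → (p → p)) → (((p → p) → p) ↔ (p → (p ↔ q)))) ↔ (~((p ↔ q) → (p ↔ p)) ↔ ~(((q ↔ p) → (q ↔ p)) → q))) ↔ (((~(p → p) ↔ (p → ~q)) ↔ (((q ↔ (p → p)) ↔ (q ↔ ~q)) ↔ ~(q → q))) ↔ (((~p ↔ ((p → q) ↔ p)) → (q ↔ p)) → (((~q → (p → p)) → (p ↔ p)) → ~(p ↔ ~p)))) = 3 ↔ 8 = 3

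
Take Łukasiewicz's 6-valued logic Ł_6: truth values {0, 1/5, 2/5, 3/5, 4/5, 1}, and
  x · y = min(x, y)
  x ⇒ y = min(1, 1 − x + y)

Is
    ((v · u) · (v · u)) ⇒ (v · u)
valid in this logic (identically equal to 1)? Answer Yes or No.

At u = 4/5, v = 0, for instance:
v · u = 0 · 4/5 = 0
v · u = 0 · 4/5 = 0
(v · u) · (v · u) = 0 · 0 = 0
((v · u) · (v · u)) ⇒ (v · u) = 0 ⇒ 0 = 1
and checking the remaining 35 assignments likewise gives ≥ 1 in every case.

Yes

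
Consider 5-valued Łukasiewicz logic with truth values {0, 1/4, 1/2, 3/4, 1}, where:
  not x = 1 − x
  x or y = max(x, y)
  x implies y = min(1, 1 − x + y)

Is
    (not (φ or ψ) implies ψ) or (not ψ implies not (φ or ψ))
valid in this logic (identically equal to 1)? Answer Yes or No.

No

Counterexample: take φ = 1/4, ψ = 0.
φ or ψ = 1/4 or 0 = 1/4
not (φ or ψ) = not 1/4 = 3/4
not (φ or ψ) implies ψ = 3/4 implies 0 = 1/4
not ψ = not 0 = 1
φ or ψ = 1/4 or 0 = 1/4
not (φ or ψ) = not 1/4 = 3/4
not ψ implies not (φ or ψ) = 1 implies 3/4 = 3/4
(not (φ or ψ) implies ψ) or (not ψ implies not (φ or ψ)) = 1/4 or 3/4 = 3/4
This gives 3/4 ≠ 1.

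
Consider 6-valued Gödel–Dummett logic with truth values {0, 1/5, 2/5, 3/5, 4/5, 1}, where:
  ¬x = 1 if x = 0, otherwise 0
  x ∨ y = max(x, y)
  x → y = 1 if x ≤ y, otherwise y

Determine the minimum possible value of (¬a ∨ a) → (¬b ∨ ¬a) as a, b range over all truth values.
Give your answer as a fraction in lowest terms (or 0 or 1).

Take a = 1/5, b = 1/5:
¬a = ¬1/5 = 0
¬a ∨ a = 0 ∨ 1/5 = 1/5
¬b = ¬1/5 = 0
¬a = ¬1/5 = 0
¬b ∨ ¬a = 0 ∨ 0 = 0
(¬a ∨ a) → (¬b ∨ ¬a) = 1/5 → 0 = 0
No assignment yields a value below 0, so this is the minimum.

0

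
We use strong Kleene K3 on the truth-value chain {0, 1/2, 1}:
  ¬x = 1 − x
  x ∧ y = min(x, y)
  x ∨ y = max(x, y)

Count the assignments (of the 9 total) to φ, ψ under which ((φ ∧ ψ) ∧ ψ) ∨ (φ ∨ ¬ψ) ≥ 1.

φ = 0, ψ = 0 ↦ 1  ≥
φ = 0, ψ = 1/2 ↦ 1/2  <
φ = 0, ψ = 1 ↦ 0  <
φ = 1/2, ψ = 0 ↦ 1  ≥
φ = 1/2, ψ = 1/2 ↦ 1/2  <
φ = 1/2, ψ = 1 ↦ 1/2  <
φ = 1, ψ = 0 ↦ 1  ≥
φ = 1, ψ = 1/2 ↦ 1  ≥
φ = 1, ψ = 1 ↦ 1  ≥
So 5 of the 9 assignments meet the threshold.

5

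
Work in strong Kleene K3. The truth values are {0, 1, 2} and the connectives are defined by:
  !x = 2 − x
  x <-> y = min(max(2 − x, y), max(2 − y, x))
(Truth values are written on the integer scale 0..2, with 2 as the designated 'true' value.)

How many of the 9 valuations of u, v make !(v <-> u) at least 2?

2

u = 0, v = 0 ↦ 0  <
u = 0, v = 1 ↦ 1  <
u = 0, v = 2 ↦ 2  ≥
u = 1, v = 0 ↦ 1  <
u = 1, v = 1 ↦ 1  <
u = 1, v = 2 ↦ 1  <
u = 2, v = 0 ↦ 2  ≥
u = 2, v = 1 ↦ 1  <
u = 2, v = 2 ↦ 0  <
So 2 of the 9 assignments meet the threshold.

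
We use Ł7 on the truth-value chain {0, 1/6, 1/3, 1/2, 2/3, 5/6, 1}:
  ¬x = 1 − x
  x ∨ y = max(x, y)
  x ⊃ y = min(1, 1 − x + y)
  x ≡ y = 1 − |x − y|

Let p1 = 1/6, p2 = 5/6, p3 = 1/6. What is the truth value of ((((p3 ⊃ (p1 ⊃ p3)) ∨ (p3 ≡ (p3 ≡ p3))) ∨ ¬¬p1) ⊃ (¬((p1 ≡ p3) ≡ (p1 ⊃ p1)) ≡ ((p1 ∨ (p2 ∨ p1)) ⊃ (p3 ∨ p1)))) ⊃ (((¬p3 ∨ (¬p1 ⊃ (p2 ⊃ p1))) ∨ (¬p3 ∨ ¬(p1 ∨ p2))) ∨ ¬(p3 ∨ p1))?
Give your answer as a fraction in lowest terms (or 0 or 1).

p1 ⊃ p3 = 1/6 ⊃ 1/6 = 1
p3 ⊃ (p1 ⊃ p3) = 1/6 ⊃ 1 = 1
p3 ≡ p3 = 1/6 ≡ 1/6 = 1
p3 ≡ (p3 ≡ p3) = 1/6 ≡ 1 = 1/6
(p3 ⊃ (p1 ⊃ p3)) ∨ (p3 ≡ (p3 ≡ p3)) = 1 ∨ 1/6 = 1
¬p1 = ¬1/6 = 5/6
¬¬p1 = ¬5/6 = 1/6
((p3 ⊃ (p1 ⊃ p3)) ∨ (p3 ≡ (p3 ≡ p3))) ∨ ¬¬p1 = 1 ∨ 1/6 = 1
p1 ≡ p3 = 1/6 ≡ 1/6 = 1
p1 ⊃ p1 = 1/6 ⊃ 1/6 = 1
(p1 ≡ p3) ≡ (p1 ⊃ p1) = 1 ≡ 1 = 1
¬((p1 ≡ p3) ≡ (p1 ⊃ p1)) = ¬1 = 0
p2 ∨ p1 = 5/6 ∨ 1/6 = 5/6
p1 ∨ (p2 ∨ p1) = 1/6 ∨ 5/6 = 5/6
p3 ∨ p1 = 1/6 ∨ 1/6 = 1/6
(p1 ∨ (p2 ∨ p1)) ⊃ (p3 ∨ p1) = 5/6 ⊃ 1/6 = 1/3
¬((p1 ≡ p3) ≡ (p1 ⊃ p1)) ≡ ((p1 ∨ (p2 ∨ p1)) ⊃ (p3 ∨ p1)) = 0 ≡ 1/3 = 2/3
(((p3 ⊃ (p1 ⊃ p3)) ∨ (p3 ≡ (p3 ≡ p3))) ∨ ¬¬p1) ⊃ (¬((p1 ≡ p3) ≡ (p1 ⊃ p1)) ≡ ((p1 ∨ (p2 ∨ p1)) ⊃ (p3 ∨ p1))) = 1 ⊃ 2/3 = 2/3
¬p3 = ¬1/6 = 5/6
¬p1 = ¬1/6 = 5/6
p2 ⊃ p1 = 5/6 ⊃ 1/6 = 1/3
¬p1 ⊃ (p2 ⊃ p1) = 5/6 ⊃ 1/3 = 1/2
¬p3 ∨ (¬p1 ⊃ (p2 ⊃ p1)) = 5/6 ∨ 1/2 = 5/6
¬p3 = ¬1/6 = 5/6
p1 ∨ p2 = 1/6 ∨ 5/6 = 5/6
¬(p1 ∨ p2) = ¬5/6 = 1/6
¬p3 ∨ ¬(p1 ∨ p2) = 5/6 ∨ 1/6 = 5/6
(¬p3 ∨ (¬p1 ⊃ (p2 ⊃ p1))) ∨ (¬p3 ∨ ¬(p1 ∨ p2)) = 5/6 ∨ 5/6 = 5/6
p3 ∨ p1 = 1/6 ∨ 1/6 = 1/6
¬(p3 ∨ p1) = ¬1/6 = 5/6
((¬p3 ∨ (¬p1 ⊃ (p2 ⊃ p1))) ∨ (¬p3 ∨ ¬(p1 ∨ p2))) ∨ ¬(p3 ∨ p1) = 5/6 ∨ 5/6 = 5/6
((((p3 ⊃ (p1 ⊃ p3)) ∨ (p3 ≡ (p3 ≡ p3))) ∨ ¬¬p1) ⊃ (¬((p1 ≡ p3) ≡ (p1 ⊃ p1)) ≡ ((p1 ∨ (p2 ∨ p1)) ⊃ (p3 ∨ p1)))) ⊃ (((¬p3 ∨ (¬p1 ⊃ (p2 ⊃ p1))) ∨ (¬p3 ∨ ¬(p1 ∨ p2))) ∨ ¬(p3 ∨ p1)) = 2/3 ⊃ 5/6 = 1

1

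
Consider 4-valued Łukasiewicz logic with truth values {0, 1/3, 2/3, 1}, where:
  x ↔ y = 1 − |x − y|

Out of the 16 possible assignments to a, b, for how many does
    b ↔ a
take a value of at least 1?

4

a = 0, b = 0 ↦ 1  ≥
a = 0, b = 1/3 ↦ 2/3  <
a = 0, b = 2/3 ↦ 1/3  <
a = 0, b = 1 ↦ 0  <
a = 1/3, b = 0 ↦ 2/3  <
a = 1/3, b = 1/3 ↦ 1  ≥
a = 1/3, b = 2/3 ↦ 2/3  <
a = 1/3, b = 1 ↦ 1/3  <
a = 2/3, b = 0 ↦ 1/3  <
a = 2/3, b = 1/3 ↦ 2/3  <
a = 2/3, b = 2/3 ↦ 1  ≥
a = 2/3, b = 1 ↦ 2/3  <
a = 1, b = 0 ↦ 0  <
a = 1, b = 1/3 ↦ 1/3  <
a = 1, b = 2/3 ↦ 2/3  <
a = 1, b = 1 ↦ 1  ≥
So 4 of the 16 assignments meet the threshold.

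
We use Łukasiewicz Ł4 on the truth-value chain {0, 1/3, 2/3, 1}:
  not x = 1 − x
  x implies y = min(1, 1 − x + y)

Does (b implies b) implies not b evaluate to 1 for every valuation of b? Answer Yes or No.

Counterexample: take b = 1/3.
b implies b = 1/3 implies 1/3 = 1
not b = not 1/3 = 2/3
(b implies b) implies not b = 1 implies 2/3 = 2/3
This gives 2/3 ≠ 1.

No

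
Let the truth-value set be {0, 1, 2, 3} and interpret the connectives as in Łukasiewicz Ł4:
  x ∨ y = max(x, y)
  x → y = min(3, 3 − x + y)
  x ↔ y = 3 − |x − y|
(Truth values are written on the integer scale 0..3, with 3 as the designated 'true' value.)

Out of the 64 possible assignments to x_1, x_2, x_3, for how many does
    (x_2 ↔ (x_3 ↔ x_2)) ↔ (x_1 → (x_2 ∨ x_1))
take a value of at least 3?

20

value 3: 20 assignments (counts)
value 2: 24 assignments
value 1: 12 assignments
value 0: 8 assignments
So 20 of the 64 assignments meet the threshold.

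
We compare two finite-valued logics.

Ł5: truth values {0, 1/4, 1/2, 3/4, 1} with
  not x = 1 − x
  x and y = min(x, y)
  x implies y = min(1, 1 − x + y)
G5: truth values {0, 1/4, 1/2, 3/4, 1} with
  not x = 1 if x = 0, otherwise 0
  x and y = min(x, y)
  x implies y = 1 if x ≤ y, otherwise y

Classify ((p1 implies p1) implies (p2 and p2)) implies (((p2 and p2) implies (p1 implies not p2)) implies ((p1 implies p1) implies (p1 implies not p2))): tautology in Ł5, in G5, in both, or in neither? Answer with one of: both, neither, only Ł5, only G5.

both

In Ł5: every assignment gives 1 — tautology.
In G5: every assignment gives 1 — tautology.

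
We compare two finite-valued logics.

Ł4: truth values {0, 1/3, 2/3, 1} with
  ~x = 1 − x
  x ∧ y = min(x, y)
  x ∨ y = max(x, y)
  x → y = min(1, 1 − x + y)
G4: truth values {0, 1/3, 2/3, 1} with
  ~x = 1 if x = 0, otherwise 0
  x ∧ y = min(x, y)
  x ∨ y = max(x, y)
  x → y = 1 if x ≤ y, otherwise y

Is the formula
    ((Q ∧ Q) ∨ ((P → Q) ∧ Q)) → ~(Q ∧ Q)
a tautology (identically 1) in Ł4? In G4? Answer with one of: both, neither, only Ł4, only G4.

In Ł4: at P = 0, Q = 2/3 the value is 2/3 — not a tautology.
In G4: at P = 0, Q = 1/3 the value is 0 — not a tautology.

neither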